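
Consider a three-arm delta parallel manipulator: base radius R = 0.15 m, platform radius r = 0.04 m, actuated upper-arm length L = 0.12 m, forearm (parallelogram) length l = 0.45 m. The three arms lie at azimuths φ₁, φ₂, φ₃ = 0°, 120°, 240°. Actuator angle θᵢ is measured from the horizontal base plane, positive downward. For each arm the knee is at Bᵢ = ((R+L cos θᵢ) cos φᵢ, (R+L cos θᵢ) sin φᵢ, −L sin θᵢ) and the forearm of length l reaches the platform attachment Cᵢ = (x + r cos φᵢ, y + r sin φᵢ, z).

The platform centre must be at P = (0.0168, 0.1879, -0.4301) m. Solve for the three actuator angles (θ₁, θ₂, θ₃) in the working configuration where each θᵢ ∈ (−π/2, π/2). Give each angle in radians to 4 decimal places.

arm 1 (φ=0.0°): x'=0.0168, y'=0.1879
  e−x'=0.0932;  (l²−L²−(e−x')²−y'²−z²)/2L = -0.1703
  √(A²+B²)=0.4401;  θ1 = -1.3574+1.9682 ≈ 0.6108
rotate P by −φ2: (0.1543, -0.1085, -0.4301)
  A=-0.0443, B=-0.4301, C=(l²−L²−A²−y'²−z²)/(2L)=-0.0443
  θ2 = atan2(B,A) + arccos(C/0.4324) = -0.0001
rotate P by −φ3: (-0.1711, -0.0794, -0.4301)
  A cos θ + B sin θ = C:  0.2811·cos θ + -0.4301·sin θ = -0.3426
  γ=atan2(-0.4301,0.2811)=-0.9919;  ψ=arccos(-0.6667)=2.3006;  θ3=γ+ψ≈1.3088

θ₁ = 0.6108, θ₂ = -0.0001, θ₃ = 1.3088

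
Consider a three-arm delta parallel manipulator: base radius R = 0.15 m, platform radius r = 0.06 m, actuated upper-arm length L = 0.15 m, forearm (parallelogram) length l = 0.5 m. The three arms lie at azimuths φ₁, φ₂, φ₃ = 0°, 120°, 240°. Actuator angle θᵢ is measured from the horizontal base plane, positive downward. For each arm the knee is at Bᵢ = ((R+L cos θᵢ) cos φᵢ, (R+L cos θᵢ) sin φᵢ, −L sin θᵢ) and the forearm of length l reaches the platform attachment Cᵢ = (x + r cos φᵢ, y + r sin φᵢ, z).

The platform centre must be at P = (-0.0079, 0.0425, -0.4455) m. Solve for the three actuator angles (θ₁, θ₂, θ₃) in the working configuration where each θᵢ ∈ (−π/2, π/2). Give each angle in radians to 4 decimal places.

θ₁ = 0.0871, θ₂ = -0.0875, θ₃ = 0.1741

φ1=0.0° → target in arm frame (-0.0079, 0.0425)
  A=0.0979, B=-0.4455, C=(l²−L²−A²−y'²−z²)/(2L)=0.0588
  √(A²+B²)=0.4561;  θ1 = -1.3545+1.4415 ≈ 0.0871
arm 2 (φ=120.0°): x'=0.0408, y'=-0.0144
  A cos θ + B sin θ = C:  0.0492·cos θ + -0.4455·sin θ = 0.0880
  √(A²+B²)=0.4482;  θ2 = -1.4607+1.3732 ≈ -0.0875
rotate P by −φ3: (-0.0329, -0.0281, -0.4455)
  A cos θ + B sin θ = C:  0.1229·cos θ + -0.4455·sin θ = 0.0438
  √(A²+B²)=0.4621;  θ3 = -1.3017+1.4758 ≈ 0.1741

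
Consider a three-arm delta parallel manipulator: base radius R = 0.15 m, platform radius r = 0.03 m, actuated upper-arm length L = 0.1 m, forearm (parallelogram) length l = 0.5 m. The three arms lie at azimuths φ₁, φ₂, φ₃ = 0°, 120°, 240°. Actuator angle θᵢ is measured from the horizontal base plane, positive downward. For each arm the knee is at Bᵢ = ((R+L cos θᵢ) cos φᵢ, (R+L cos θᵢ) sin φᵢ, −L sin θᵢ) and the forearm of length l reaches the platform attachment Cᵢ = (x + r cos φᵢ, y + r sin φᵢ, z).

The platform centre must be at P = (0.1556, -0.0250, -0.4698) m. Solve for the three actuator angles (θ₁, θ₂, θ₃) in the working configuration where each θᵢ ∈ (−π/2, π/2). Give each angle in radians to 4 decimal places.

θ₁ = -0.2613, θ₂ = 0.8732, θ₃ = 0.6983

rotate P by −φ1: (0.1556, -0.0250, -0.4698)
  e−x'=-0.0356;  (l²−L²−(e−x')²−y'²−z²)/2L = 0.0870
  γ=atan2(-0.4698,-0.0356)=-1.6464;  ψ=arccos(0.1846)=1.3851;  θ1=γ+ψ≈-0.2613
rotate P by −φ2: (-0.0995, -0.1223, -0.4698)
  A cos θ + B sin θ = C:  0.2195·cos θ + -0.4698·sin θ = -0.2191
  θ2 = atan2(B,A) + arccos(C/0.5185) = 0.8732
φ3=240.0° → target in arm frame (-0.0561, 0.1473)
  A=0.1761, B=-0.4698, C=(l²−L²−A²−y'²−z²)/(2L)=-0.1671
  γ=atan2(-0.4698,0.1761)=-1.2121;  ψ=arccos(-0.3331)=1.9104;  θ3=γ+ψ≈0.6983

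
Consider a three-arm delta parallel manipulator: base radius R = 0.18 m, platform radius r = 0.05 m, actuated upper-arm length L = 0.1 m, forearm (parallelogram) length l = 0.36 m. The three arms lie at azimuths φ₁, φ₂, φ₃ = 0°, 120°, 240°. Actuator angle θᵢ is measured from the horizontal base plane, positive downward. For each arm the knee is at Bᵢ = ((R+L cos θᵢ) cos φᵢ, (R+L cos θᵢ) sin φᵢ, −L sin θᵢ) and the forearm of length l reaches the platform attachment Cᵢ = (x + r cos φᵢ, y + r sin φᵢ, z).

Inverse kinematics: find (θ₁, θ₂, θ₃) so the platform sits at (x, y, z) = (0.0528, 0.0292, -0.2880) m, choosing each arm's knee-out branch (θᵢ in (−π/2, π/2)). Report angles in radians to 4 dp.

rotate P by −φ1: (0.0528, 0.0292, -0.2880)
  A cos θ + B sin θ = C:  0.0772·cos θ + -0.2880·sin θ = 0.1492
  γ=atan2(-0.2880,0.0772)=-1.3089;  ψ=arccos(0.5004)=1.0467;  θ1=γ+ψ≈-0.2622
φ2=120.0° → target in arm frame (-0.0011, -0.0603)
  A cos θ + B sin θ = C:  0.1311·cos θ + -0.2880·sin θ = 0.0791
  √(A²+B²)=0.3164;  θ2 = -1.1436+1.3180 ≈ 0.1745
φ3=240.0° → target in arm frame (-0.0517, 0.0311)
  A cos θ + B sin θ = C:  0.1817·cos θ + -0.2880·sin θ = 0.0134
  √(A²+B²)=0.3405;  θ3 = -1.0080+1.5315 ≈ 0.5235

θ₁ = -0.2622, θ₂ = 0.1745, θ₃ = 0.5235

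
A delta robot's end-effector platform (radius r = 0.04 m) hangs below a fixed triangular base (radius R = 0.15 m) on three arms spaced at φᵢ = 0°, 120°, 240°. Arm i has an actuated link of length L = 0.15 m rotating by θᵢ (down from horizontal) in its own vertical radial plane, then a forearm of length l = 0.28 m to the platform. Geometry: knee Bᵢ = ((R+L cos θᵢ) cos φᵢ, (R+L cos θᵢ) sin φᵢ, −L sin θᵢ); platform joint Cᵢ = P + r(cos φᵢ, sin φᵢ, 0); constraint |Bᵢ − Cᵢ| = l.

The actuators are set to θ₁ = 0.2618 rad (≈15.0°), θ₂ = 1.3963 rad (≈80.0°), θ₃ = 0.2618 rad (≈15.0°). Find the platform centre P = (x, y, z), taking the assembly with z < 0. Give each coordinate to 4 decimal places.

φ1=0.0°: virtual centre (0.2549, 0.0000, -0.0388), radius l
centre 2 = (0.1360·cos120.0°, 0.1360·sin120.0°, -0.1477) = (-0.0680, 0.1178, -0.1477)
centre 3 = (0.2549·cos240.0°, 0.2549·sin240.0°, -0.0388) = (-0.1274, -0.2207, -0.0388)
eliminate P² terms by subtracting sphere 1 from 2 and 3
plane₁₂: -0.6458x+0.2356y+-0.2178z = -0.0261
det = 0.4653;  x = 0.0248+-0.2067z,  y = -0.0430+0.3579z
into |P−centre ₁|² = l²: 1.1708z² + 0.1420z + -0.0221 = 0;  Δ = 0.1237;  z = -0.2108 or 0.0896 → z<0 root = -0.2108
x = 0.0684, y = -0.1184

(0.0684, -0.1184, -0.2108)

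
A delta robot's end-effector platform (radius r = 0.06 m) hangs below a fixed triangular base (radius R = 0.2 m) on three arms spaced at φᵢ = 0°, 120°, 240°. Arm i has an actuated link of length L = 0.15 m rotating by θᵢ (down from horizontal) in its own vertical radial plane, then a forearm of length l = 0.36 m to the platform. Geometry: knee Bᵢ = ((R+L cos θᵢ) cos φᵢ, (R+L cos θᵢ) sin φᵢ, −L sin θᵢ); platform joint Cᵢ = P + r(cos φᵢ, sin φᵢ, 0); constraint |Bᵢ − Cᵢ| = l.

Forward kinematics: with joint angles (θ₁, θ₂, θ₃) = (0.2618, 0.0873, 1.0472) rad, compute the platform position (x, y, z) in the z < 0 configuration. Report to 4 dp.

(0.0418, 0.1032, -0.2834)

S1 = (0.2849·cos0.0°, 0.2849·sin0.0°, -0.0388) = (0.2849, 0.0000, -0.0388)
arm 2 at φ=120.0°: ρ2 = 0.2894;  S2 = (-0.1447, 0.2507, -0.0131)
S3 = (0.2150·cos240.0°, 0.2150·sin240.0°, -0.1299) = (-0.1075, -0.1862, -0.1299)
subtract pairs → two planes through P
linear system: -0.8592x+0.5013y = 0.0013−0.0515z; -0.7848x+-0.3724y = -0.0196−-0.1822z
Cramer: x(z) = 0.0131-0.1011z;  y(z) = 0.0250-0.2760z
sphere 1 gives Az²+Bz+C=0 with A=1.0864, B=0.1188, C=-0.0536;  B²−4AC=0.2470;  roots -0.2834, 0.1740;  negative root z = -0.2834
x = 0.0418, y = 0.1032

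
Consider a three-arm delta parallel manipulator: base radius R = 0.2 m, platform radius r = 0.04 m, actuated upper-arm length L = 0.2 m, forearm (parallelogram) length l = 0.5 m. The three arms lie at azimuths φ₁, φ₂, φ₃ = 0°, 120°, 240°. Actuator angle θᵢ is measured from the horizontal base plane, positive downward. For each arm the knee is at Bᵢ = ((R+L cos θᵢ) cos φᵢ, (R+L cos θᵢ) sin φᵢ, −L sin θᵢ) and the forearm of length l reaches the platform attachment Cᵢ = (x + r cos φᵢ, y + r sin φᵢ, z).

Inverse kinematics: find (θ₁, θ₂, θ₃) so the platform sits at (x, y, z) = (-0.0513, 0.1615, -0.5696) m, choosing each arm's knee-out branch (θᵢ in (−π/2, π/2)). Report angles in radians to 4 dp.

θ₁ = 1.2216, θ₂ = 0.5234, θ₃ = 1.3961

rotate P by −φ1: (-0.0513, 0.1615, -0.5696)
  e−x'=0.2113;  (l²−L²−(e−x')²−y'²−z²)/2L = -0.4629
  √(A²+B²)=0.6075;  θ1 = -1.2156+2.4372 ≈ 1.2216
φ2=120.0° → target in arm frame (0.1655, -0.0363)
  A=-0.0055, B=-0.5696, C=(l²−L²−A²−y'²−z²)/(2L)=-0.2895
  θ2 = atan2(B,A) + arccos(C/0.5696) = 0.5234
arm 3 (φ=240.0°): x'=-0.1142, y'=-0.1252
  e−x'=0.2742;  (l²−L²−(e−x')²−y'²−z²)/2L = -0.5133
  θ3 = atan2(B,A) + arccos(C/0.6322) = 1.3961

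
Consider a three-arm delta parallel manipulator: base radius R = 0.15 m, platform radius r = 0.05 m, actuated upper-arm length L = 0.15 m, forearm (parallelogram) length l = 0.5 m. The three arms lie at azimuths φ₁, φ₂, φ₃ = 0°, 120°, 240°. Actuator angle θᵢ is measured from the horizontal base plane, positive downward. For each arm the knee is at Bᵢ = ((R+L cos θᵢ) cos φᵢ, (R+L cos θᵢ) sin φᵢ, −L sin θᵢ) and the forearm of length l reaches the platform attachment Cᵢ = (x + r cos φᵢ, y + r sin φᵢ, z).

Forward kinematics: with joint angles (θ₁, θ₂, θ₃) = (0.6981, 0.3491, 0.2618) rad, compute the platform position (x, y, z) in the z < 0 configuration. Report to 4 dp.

(-0.0841, -0.0153, -0.4969)

φ1=0.0°: virtual centre (0.2149, 0.0000, -0.0964), radius l
φ2=120.0°: virtual centre (-0.1205, 0.2087, -0.0513), radius l
arm 3 at φ=240.0°: (R−r)+L cos θ3 = 0.2449;  centre 3 = (-0.1224, -0.2121, -0.0388)
subtract pairs → two planes through P
linear system: -0.6708x+0.4173y = 0.0052−0.0902z; -0.6747x+-0.4242y = 0.0060−0.1152z
Cramer: x(z) = -0.0083+0.1525z;  y(z) = -0.0009+0.0290z
sphere 1 gives Az²+Bz+C=0 with A=1.0241, B=0.1247, C=-0.1909;  B²−4AC=0.7974;  roots -0.4969, 0.3751;  negative root z = -0.4969
x = -0.0841, y = -0.0153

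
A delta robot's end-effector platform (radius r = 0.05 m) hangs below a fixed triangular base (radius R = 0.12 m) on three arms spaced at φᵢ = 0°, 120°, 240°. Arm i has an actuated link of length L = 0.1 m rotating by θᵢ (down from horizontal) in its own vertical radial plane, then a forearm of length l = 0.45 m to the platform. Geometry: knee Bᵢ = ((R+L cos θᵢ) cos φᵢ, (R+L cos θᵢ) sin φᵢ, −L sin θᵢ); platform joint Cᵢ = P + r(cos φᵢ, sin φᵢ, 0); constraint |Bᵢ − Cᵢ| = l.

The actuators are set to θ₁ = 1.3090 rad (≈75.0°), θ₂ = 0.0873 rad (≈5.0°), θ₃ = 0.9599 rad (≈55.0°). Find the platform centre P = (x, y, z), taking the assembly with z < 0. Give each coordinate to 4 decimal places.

(-0.1447, 0.1289, -0.4544)

arm 1 at φ=0.0°: ρ1 = 0.0959;  O1 = (0.0959, 0.0000, -0.0966)
arm 2 at φ=120.0°: ρ2 = 0.1696;  O2 = (-0.0848, 0.1469, -0.0087)
O3 = (0.1274·cos240.0°, 0.1274·sin240.0°, -0.0819) = (-0.0637, -0.1103, -0.0819)
subtract pairs → two planes through P
[-0.3614 0.2938 0.1757]·P = 0.0103;  [-0.3191 -0.2206 0.0294]·P = 0.0044
det = 0.1735;  x = -0.0206+0.2732z,  y = 0.0098+-0.2621z
sphere 1 gives Az²+Bz+C=0 with A=1.1434, B=0.1244, C=-0.1795;  B²−4AC=0.8364;  roots -0.4544, 0.3455;  negative root z = -0.4544
x = -0.1447, y = 0.1289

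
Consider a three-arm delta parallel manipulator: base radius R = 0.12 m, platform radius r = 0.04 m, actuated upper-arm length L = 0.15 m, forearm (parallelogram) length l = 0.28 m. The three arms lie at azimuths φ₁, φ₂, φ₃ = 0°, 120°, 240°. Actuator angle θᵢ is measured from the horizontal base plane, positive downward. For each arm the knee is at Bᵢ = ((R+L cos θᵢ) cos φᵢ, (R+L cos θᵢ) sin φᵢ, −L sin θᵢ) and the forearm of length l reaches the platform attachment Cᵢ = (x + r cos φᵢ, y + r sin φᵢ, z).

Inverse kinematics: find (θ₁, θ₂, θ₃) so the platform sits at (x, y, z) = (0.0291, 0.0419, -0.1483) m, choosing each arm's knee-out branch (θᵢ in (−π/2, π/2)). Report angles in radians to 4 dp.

φ1=0.0° → target in arm frame (0.0291, 0.0419)
  e−x'=0.0509;  (l²−L²−(e−x')²−y'²−z²)/2L = 0.0985
  γ=atan2(-0.1483,0.0509)=-1.2402;  ψ=arccos(0.6284)=0.8912;  θ1=γ+ψ≈-0.3489
φ2=120.0° → target in arm frame (0.0217, -0.0462)
  A cos θ + B sin θ = C:  0.0583·cos θ + -0.1483·sin θ = 0.0946
  γ=atan2(-0.1483,0.0583)=-1.1964;  ψ=arccos(0.5938)=0.9351;  θ2=γ+ψ≈-0.2614
arm 3 (φ=240.0°): x'=-0.0508, y'=0.0043
  A cos θ + B sin θ = C:  0.1308·cos θ + -0.1483·sin θ = 0.0559
  γ=atan2(-0.1483,0.1308)=-0.8479;  ψ=arccos(0.2827)=1.2842;  θ3=γ+ψ≈0.4363

θ₁ = -0.3489, θ₂ = -0.2614, θ₃ = 0.4363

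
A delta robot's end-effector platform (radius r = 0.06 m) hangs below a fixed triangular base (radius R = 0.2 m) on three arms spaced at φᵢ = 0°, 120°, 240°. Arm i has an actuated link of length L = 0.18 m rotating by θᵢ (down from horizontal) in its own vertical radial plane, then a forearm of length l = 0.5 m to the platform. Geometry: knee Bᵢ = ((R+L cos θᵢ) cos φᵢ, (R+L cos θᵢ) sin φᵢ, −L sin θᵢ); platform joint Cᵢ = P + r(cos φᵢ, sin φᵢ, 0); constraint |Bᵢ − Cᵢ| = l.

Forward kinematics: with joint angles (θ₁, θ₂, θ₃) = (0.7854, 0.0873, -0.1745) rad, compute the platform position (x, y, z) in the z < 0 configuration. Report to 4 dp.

arm 1 at φ=0.0°: (R−r)+L cos θ1 = 0.2673;  S1 = (0.2673, 0.0000, -0.1273)
φ2=120.0°: virtual centre (-0.1597, 0.2765, -0.0157), radius l
S3 = (0.3173·cos240.0°, 0.3173·sin240.0°, 0.0313) = (-0.1586, -0.2748, 0.0313)
subtract pairs → two planes through P
plane₁₂: -0.8539x+0.5531y+0.2232z = 0.0146
det = 0.9403;  x = -0.0167+0.3169z,  y = 0.0005+0.0857z
quadratic in z: (1.1078)z²+(0.0746)z+(-0.1531)=0, √Δ=0.8271 → z ∈ {-0.4070, 0.3396}; z = -0.4070 (taking z<0)
x = -0.1457, y = -0.0344

(-0.1457, -0.0344, -0.4070)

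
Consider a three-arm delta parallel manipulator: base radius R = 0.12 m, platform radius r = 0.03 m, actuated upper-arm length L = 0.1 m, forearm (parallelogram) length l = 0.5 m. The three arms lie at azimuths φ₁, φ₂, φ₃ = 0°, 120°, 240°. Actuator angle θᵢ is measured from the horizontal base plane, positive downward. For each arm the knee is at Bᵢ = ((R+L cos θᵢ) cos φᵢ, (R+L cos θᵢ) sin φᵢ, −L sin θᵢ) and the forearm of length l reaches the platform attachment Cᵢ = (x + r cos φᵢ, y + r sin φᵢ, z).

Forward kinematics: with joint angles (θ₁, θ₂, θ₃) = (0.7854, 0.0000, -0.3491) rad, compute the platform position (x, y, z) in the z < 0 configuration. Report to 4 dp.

(-0.1644, -0.0471, -0.4476)

φ1=0.0°: virtual centre (0.1607, 0.0000, -0.0707), radius l
φ2=120.0°: virtual centre (-0.0950, 0.1645, 0.0000), radius l
S3 = (0.1840·cos240.0°, 0.1840·sin240.0°, 0.0342) = (-0.0920, -0.1593, 0.0342)
subtract pairs → two planes through P
linear system: -0.5114x+0.3291y = 0.0053−0.1414z; -0.5054x+-0.3186y = 0.0042−0.2098z
Cramer: x(z) = -0.0093+0.3466z;  y(z) = 0.0016+0.1088z
into |P−S₁|² = l²: 1.1320z² + 0.0239z + -0.2161 = 0;  Δ = 0.9790;  z = -0.4476 or 0.4265 → z<0 root = -0.4476
x = -0.1644, y = -0.0471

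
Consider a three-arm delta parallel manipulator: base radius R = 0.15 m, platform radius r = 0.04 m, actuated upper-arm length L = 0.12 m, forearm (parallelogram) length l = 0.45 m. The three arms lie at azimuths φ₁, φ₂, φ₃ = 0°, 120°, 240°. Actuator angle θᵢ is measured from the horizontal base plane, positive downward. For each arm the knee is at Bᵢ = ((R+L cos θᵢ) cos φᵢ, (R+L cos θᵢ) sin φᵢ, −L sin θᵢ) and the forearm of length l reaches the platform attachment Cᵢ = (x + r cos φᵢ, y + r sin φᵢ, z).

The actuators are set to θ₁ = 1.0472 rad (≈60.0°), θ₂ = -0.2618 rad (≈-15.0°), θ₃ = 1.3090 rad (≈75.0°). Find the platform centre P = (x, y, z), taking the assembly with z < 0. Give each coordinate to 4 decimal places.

arm 1 at φ=0.0°: ρ1 = 0.1700;  centre 1 = (0.1700, 0.0000, -0.1039)
arm 2 at φ=120.0°: ρ2 = 0.2259;  centre 2 = (-0.1130, 0.1956, 0.0311)
arm 3 at φ=240.0°: ρ3 = 0.1411;  centre 3 = (-0.0705, -0.1222, -0.1159)
subtract pairs → two planes through P
plane₁₂: -0.5659x+0.3913y+0.2700z = 0.0123
det = 0.3265;  x = -0.0016+0.1733z,  y = 0.0292+-0.4393z
sphere 1 gives Az²+Bz+C=0 with A=1.2230, B=0.1228, C=-0.1614;  B²−4AC=0.8047;  roots -0.4169, 0.3165;  negative root z = -0.4169
x = -0.0738, y = 0.2123

(-0.0738, 0.2123, -0.4169)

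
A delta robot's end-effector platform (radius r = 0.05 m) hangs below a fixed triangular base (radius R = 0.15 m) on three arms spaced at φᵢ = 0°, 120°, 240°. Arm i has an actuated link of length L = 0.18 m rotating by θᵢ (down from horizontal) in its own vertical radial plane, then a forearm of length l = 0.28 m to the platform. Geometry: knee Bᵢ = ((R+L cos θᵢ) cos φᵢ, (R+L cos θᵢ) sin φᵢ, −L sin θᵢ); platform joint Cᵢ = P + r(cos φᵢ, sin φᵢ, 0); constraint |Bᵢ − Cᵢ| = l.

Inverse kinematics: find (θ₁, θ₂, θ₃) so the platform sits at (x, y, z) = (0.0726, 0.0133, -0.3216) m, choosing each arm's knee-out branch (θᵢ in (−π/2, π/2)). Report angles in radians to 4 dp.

arm 1 (φ=0.0°): x'=0.0726, y'=0.0133
  A cos θ + B sin θ = C:  0.0274·cos θ + -0.3216·sin θ = -0.1621
  √(A²+B²)=0.3228;  θ1 = -1.4858+2.0969 ≈ 0.6111
φ2=120.0° → target in arm frame (-0.0248, -0.0695)
  A cos θ + B sin θ = C:  0.1248·cos θ + -0.3216·sin θ = -0.2162
  θ2 = atan2(B,A) + arccos(C/0.3450) = 1.0475
arm 3 (φ=240.0°): x'=-0.0478, y'=0.0562
  A cos θ + B sin θ = C:  0.1478·cos θ + -0.3216·sin θ = -0.2290
  γ=atan2(-0.3216,0.1478)=-1.1400;  ψ=arccos(-0.6470)=2.2744;  θ3=γ+ψ≈1.1344

θ₁ = 0.6111, θ₂ = 1.0475, θ₃ = 1.1344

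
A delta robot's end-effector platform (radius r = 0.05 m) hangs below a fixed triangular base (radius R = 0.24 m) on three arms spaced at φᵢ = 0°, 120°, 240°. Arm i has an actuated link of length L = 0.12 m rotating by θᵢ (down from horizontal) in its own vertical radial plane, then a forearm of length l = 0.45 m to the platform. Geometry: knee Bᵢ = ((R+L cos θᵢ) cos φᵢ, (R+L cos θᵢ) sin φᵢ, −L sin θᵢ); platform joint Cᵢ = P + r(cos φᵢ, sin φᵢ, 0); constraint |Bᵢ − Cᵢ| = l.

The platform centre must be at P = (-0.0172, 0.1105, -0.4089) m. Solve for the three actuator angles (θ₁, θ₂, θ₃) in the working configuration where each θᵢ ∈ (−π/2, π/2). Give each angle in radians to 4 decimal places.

θ₁ = 0.7855, θ₂ = 0.0874, θ₃ = 1.1341

φ1=0.0° → target in arm frame (-0.0172, 0.1105)
  A cos θ + B sin θ = C:  0.2072·cos θ + -0.4089·sin θ = -0.1427
  θ1 = atan2(B,A) + arccos(C/0.4584) = 0.7855
φ2=120.0° → target in arm frame (0.1043, -0.0404)
  e−x'=0.0857;  (l²−L²−(e−x')²−y'²−z²)/2L = 0.0497
  γ=atan2(-0.4089,0.0857)=-1.3642;  ψ=arccos(0.1190)=1.4516;  θ2=γ+ψ≈0.0874
rotate P by −φ3: (-0.0871, -0.0701, -0.4089)
  e−x'=0.2771;  (l²−L²−(e−x')²−y'²−z²)/2L = -0.2533
  √(A²+B²)=0.4939;  θ3 = -0.9752+2.1093 ≈ 1.1341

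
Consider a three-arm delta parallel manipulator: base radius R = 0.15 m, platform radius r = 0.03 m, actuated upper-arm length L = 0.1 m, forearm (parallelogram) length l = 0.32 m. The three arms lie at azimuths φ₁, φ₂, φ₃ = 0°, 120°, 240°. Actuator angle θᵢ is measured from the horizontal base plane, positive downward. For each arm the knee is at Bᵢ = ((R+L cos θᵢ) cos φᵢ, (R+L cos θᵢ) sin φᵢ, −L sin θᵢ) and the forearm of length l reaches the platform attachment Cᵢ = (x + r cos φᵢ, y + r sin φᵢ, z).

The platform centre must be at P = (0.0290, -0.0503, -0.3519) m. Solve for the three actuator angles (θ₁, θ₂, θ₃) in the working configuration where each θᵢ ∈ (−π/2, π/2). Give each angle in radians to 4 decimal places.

rotate P by −φ1: (0.0290, -0.0503, -0.3519)
  e−x'=0.0910;  (l²−L²−(e−x')²−y'²−z²)/2L = -0.2112
  γ=atan2(-0.3519,0.0910)=-1.3177;  ψ=arccos(-0.5811)=2.1909;  θ1=γ+ψ≈0.8732
rotate P by −φ2: (-0.0581, 0.0000, -0.3519)
  A cos θ + B sin θ = C:  0.1781·cos θ + -0.3519·sin θ = -0.3157
  θ2 = atan2(B,A) + arccos(C/0.3944) = 1.3965
arm 3 (φ=240.0°): x'=0.0291, y'=0.0503
  A=0.0909, B=-0.3519, C=(l²−L²−A²−y'²−z²)/(2L)=-0.2112
  √(A²+B²)=0.3635;  θ3 = -1.3179+2.1907 ≈ 0.8728

θ₁ = 0.8732, θ₂ = 1.3965, θ₃ = 0.8728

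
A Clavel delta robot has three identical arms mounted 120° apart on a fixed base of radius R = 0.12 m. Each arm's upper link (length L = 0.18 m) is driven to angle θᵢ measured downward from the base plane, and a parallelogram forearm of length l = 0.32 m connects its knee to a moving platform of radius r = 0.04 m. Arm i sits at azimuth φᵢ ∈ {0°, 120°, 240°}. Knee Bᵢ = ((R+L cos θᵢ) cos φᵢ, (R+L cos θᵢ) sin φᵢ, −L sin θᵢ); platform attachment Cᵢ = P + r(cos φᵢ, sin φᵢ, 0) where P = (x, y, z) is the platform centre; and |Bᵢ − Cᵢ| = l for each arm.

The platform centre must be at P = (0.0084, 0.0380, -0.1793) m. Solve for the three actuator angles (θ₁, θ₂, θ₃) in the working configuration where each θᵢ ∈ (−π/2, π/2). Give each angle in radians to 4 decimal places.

arm 1 (φ=0.0°): x'=0.0084, y'=0.0380
  A=0.0716, B=-0.1793, C=(l²−L²−A²−y'²−z²)/(2L)=0.0869
  √(A²+B²)=0.1931;  θ1 = -1.1909+1.1040 ≈ -0.0869
rotate P by −φ2: (0.0287, -0.0263, -0.1793)
  e−x'=0.0513;  (l²−L²−(e−x')²−y'²−z²)/2L = 0.0959
  θ2 = atan2(B,A) + arccos(C/0.1865) = -0.2616
arm 3 (φ=240.0°): x'=-0.0371, y'=-0.0117
  e−x'=0.1171;  (l²−L²−(e−x')²−y'²−z²)/2L = 0.0667
  γ=atan2(-0.1793,0.1171)=-0.9922;  ψ=arccos(0.3113)=1.2542;  θ3=γ+ψ≈0.2620

θ₁ = -0.0869, θ₂ = -0.2616, θ₃ = 0.2620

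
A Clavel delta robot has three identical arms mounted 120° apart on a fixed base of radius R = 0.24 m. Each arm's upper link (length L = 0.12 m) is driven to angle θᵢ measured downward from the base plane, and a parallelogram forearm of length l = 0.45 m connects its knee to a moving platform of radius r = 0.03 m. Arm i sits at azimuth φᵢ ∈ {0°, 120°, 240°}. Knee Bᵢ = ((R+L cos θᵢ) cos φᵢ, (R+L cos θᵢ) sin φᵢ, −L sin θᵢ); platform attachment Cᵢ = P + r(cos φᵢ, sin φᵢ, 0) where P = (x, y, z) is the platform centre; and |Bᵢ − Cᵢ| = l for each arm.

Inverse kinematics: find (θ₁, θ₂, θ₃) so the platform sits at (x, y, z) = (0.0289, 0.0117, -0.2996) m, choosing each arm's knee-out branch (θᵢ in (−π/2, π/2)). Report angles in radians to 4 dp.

θ₁ = -0.3485, θ₂ = -0.0003, θ₃ = 0.1747

rotate P by −φ1: (0.0289, 0.0117, -0.2996)
  A cos θ + B sin θ = C:  0.1811·cos θ + -0.2996·sin θ = 0.2725
  √(A²+B²)=0.3501;  θ1 = -1.0271+0.6786 ≈ -0.3485
rotate P by −φ2: (-0.0043, -0.0309, -0.2996)
  A cos θ + B sin θ = C:  0.2143·cos θ + -0.2996·sin θ = 0.2144
  √(A²+B²)=0.3684;  θ2 = -0.9498+0.9496 ≈ -0.0003
rotate P by −φ3: (-0.0246, 0.0192, -0.2996)
  A=0.2346, B=-0.2996, C=(l²−L²−A²−y'²−z²)/(2L)=0.1789
  √(A²+B²)=0.3805;  θ3 = -0.9065+1.0812 ≈ 0.1747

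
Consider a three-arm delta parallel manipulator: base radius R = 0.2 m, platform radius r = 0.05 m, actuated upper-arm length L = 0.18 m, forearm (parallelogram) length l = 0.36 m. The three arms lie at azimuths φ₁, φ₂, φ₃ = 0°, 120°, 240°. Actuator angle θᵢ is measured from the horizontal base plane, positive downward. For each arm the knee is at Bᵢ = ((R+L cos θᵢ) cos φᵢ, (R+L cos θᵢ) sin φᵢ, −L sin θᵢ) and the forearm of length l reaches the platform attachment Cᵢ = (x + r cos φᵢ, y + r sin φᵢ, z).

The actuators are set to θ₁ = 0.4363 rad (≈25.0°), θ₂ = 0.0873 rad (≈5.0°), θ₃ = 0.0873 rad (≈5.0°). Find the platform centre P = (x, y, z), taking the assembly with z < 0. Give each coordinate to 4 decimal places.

(-0.0289, 0.0000, -0.1884)

φ1=0.0°: virtual centre (0.3131, 0.0000, -0.0761), radius l
φ2=120.0°: virtual centre (-0.1647, 0.2852, -0.0157), radius l
centre 3 = (0.3293·cos240.0°, 0.3293·sin240.0°, -0.0157) = (-0.1647, -0.2852, -0.0157)
eliminate P² terms by subtracting sphere 1 from 2 and 3
linear system: -0.9556x+0.5704y = 0.0049−0.1207z; -0.9556x+-0.5704y = 0.0049−0.1207z
Cramer: x(z) = -0.0051+0.1264z;  y(z) = 0.0000-0.0000z
into |P−centre ₁|² = l²: 1.0160z² + 0.0717z + -0.0226 = 0;  Δ = 0.0968;  z = -0.1884 or 0.1178 → z<0 root = -0.1884
x = -0.0289, y = 0.0000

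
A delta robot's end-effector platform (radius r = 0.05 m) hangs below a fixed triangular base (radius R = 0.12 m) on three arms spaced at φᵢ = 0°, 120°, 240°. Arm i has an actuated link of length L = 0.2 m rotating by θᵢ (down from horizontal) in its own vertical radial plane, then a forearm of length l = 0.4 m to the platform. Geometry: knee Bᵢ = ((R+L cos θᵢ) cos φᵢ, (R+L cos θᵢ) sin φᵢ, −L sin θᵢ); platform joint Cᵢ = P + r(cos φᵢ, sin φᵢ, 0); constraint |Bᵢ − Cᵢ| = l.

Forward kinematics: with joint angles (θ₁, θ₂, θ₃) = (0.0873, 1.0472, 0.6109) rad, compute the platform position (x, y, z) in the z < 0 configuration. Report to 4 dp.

(0.1525, -0.0917, -0.3889)

φ1=0.0°: virtual centre (0.2692, 0.0000, -0.0174), radius l
φ2=120.0°: virtual centre (-0.0850, 0.1472, -0.1732), radius l
φ3=240.0°: virtual centre (-0.1169, -0.2025, -0.1147), radius l
subtract pairs → two planes through P
linear system: -0.7085x+0.2944y = -0.0139−-0.3115z; -0.7723x+-0.4050y = -0.0050−-0.1946z
det = 0.5143;  x = 0.0138+-0.3567z,  y = -0.0140+0.1998z
quadratic in z: (1.1671)z²+(0.2115)z+(-0.0942)=0, √Δ=0.6962 → z ∈ {-0.3889, 0.2076}; z = -0.3889 (taking z<0)
x = 0.1525, y = -0.0917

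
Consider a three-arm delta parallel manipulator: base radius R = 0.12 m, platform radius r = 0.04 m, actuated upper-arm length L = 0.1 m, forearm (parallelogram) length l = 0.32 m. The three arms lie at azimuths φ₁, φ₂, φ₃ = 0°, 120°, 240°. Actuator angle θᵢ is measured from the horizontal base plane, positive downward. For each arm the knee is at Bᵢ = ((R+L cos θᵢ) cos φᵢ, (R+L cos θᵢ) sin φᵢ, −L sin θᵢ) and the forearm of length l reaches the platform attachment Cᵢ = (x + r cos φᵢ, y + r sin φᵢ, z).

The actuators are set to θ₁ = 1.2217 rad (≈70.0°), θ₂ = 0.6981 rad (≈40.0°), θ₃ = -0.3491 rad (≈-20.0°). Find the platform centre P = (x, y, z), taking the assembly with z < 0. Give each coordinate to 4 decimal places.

arm 1 at φ=0.0°: e+L cos θ1 = 0.1142;  O1 = (0.1142, 0.0000, -0.0940)
arm 2 at φ=120.0°: e+L cos θ2 = 0.1566;  O2 = (-0.0783, 0.1356, -0.0643)
O3 = (0.1740·cos240.0°, 0.1740·sin240.0°, 0.0342) = (-0.0870, -0.1507, 0.0342)
eliminate P² terms by subtracting sphere 1 from 2 and 3
linear system: -0.3850x+0.2713y = 0.0068−0.0594z; -0.4024x+-0.3013y = 0.0096−0.2563z
Cramer: x(z) = -0.0206+0.3883z;  y(z) = -0.0042+0.3322z
sphere 1 gives Az²+Bz+C=0 with A=1.2611, B=0.0804, C=-0.0754;  B²−4AC=0.3867;  roots -0.2784, 0.2147;  negative root z = -0.2784
x = -0.1287, y = -0.0967

(-0.1287, -0.0967, -0.2784)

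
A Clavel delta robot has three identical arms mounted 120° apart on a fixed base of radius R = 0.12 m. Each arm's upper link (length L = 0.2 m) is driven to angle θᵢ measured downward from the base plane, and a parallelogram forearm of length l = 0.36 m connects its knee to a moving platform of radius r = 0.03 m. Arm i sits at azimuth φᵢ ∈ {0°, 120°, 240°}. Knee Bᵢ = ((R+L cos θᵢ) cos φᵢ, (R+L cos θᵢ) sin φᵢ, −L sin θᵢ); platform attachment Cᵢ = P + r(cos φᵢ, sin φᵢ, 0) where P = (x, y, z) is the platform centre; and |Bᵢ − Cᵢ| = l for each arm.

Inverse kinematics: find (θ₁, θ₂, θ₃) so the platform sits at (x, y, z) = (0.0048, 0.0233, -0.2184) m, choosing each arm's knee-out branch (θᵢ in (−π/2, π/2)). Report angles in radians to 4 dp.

arm 1 (φ=0.0°): x'=0.0048, y'=0.0233
  A cos θ + B sin θ = C:  0.0852·cos θ + -0.2184·sin θ = 0.0852
  γ=atan2(-0.2184,0.0852)=-1.1988;  ψ=arccos(0.3636)=1.1986;  θ1=γ+ψ≈-0.0002
arm 2 (φ=120.0°): x'=0.0178, y'=-0.0158
  A cos θ + B sin θ = C:  0.0722·cos θ + -0.2184·sin θ = 0.0911
  √(A²+B²)=0.2300;  θ2 = -1.2514+1.1637 ≈ -0.0878
arm 3 (φ=240.0°): x'=-0.0226, y'=-0.0075
  e−x'=0.1126;  (l²−L²−(e−x')²−y'²−z²)/2L = 0.0729
  θ3 = atan2(B,A) + arccos(C/0.2457) = 0.1746

θ₁ = -0.0002, θ₂ = -0.0878, θ₃ = 0.1746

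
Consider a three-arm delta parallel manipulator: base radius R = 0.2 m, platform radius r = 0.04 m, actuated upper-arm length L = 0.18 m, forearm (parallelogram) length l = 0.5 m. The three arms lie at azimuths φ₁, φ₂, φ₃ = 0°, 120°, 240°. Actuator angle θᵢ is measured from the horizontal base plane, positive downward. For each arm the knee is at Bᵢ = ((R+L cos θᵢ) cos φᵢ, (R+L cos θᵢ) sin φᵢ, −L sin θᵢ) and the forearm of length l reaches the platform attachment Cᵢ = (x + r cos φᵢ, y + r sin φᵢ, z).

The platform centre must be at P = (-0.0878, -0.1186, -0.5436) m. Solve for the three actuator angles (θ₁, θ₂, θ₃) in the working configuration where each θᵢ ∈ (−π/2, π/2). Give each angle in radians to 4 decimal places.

rotate P by −φ1: (-0.0878, -0.1186, -0.5436)
  A=0.2478, B=-0.5436, C=(l²−L²−A²−y'²−z²)/(2L)=-0.4260
  θ1 = atan2(B,A) + arccos(C/0.5974) = 1.2217
φ2=120.0° → target in arm frame (-0.0588, 0.1353)
  A=0.2188, B=-0.5436, C=(l²−L²−A²−y'²−z²)/(2L)=-0.4003
  θ2 = atan2(B,A) + arccos(C/0.5860) = 1.1346
φ3=240.0° → target in arm frame (0.1466, -0.0167)
  e−x'=0.0134;  (l²−L²−(e−x')²−y'²−z²)/2L = -0.2177
  √(A²+B²)=0.5438;  θ3 = -1.5462+1.9826 ≈ 0.4365

θ₁ = 1.2217, θ₂ = 1.1346, θ₃ = 0.4365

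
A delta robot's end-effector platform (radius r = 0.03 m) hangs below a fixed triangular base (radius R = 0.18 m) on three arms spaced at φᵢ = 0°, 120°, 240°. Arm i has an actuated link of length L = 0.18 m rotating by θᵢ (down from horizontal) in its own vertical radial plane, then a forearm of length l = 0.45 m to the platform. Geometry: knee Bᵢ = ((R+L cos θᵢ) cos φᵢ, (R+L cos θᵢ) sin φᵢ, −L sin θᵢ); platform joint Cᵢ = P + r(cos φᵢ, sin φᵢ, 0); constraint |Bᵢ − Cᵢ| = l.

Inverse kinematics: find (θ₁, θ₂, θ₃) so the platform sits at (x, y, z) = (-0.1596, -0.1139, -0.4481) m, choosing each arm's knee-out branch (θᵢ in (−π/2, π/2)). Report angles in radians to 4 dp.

θ₁ = 1.3963, θ₂ = 0.9600, θ₃ = 0.1746

φ1=0.0° → target in arm frame (-0.1596, -0.1139)
  A cos θ + B sin θ = C:  0.3096·cos θ + -0.4481·sin θ = -0.3876
  θ1 = atan2(B,A) + arccos(C/0.5447) = 1.3963
φ2=120.0° → target in arm frame (-0.0188, 0.1952)
  A cos θ + B sin θ = C:  0.1688·cos θ + -0.4481·sin θ = -0.2703
  √(A²+B²)=0.4789;  θ2 = -1.2105+2.1705 ≈ 0.9600
rotate P by −φ3: (0.1784, -0.0813, -0.4481)
  e−x'=-0.0284;  (l²−L²−(e−x')²−y'²−z²)/2L = -0.1059
  γ=atan2(-0.4481,-0.0284)=-1.6342;  ψ=arccos(-0.2358)=1.8088;  θ3=γ+ψ≈0.1746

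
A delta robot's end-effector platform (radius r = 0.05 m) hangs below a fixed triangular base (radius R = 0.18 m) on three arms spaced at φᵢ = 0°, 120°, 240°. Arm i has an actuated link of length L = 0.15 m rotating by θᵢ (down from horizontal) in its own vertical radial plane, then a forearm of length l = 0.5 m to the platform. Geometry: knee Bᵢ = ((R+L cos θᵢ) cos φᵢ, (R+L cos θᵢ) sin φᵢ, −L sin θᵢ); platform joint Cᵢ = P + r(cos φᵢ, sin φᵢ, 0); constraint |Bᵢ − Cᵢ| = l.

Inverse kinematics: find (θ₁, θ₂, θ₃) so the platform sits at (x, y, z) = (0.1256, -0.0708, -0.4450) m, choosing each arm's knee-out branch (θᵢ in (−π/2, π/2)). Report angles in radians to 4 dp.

θ₁ = -0.1742, θ₂ = 0.7853, θ₃ = 0.3491

φ1=0.0° → target in arm frame (0.1256, -0.0708)
  A=0.0044, B=-0.4450, C=(l²−L²−A²−y'²−z²)/(2L)=0.0815
  θ1 = atan2(B,A) + arccos(C/0.4450) = -0.1742
φ2=120.0° → target in arm frame (-0.1241, -0.0734)
  A cos θ + B sin θ = C:  0.2541·cos θ + -0.4450·sin θ = -0.1349
  γ=atan2(-0.4450,0.2541)=-1.0519;  ψ=arccos(-0.2633)=1.8373;  θ2=γ+ψ≈0.7853
arm 3 (φ=240.0°): x'=-0.0015, y'=0.1442
  e−x'=0.1315;  (l²−L²−(e−x')²−y'²−z²)/2L = -0.0287
  θ3 = atan2(B,A) + arccos(C/0.4640) = 0.3491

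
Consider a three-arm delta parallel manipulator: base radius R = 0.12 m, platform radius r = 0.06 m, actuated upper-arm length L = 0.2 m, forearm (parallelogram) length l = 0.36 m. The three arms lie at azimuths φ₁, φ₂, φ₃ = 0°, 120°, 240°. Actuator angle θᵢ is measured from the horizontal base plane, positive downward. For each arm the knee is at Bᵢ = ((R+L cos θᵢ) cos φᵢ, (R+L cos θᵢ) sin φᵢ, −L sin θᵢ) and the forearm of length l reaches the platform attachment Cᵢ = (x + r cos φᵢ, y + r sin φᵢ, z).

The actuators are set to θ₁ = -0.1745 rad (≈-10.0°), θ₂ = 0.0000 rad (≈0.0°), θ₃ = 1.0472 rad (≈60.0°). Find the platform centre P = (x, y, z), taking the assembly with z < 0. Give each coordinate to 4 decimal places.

(0.1123, 0.1541, -0.2567)

arm 1 at φ=0.0°: ρ1 = 0.2570;  S1 = (0.2570, 0.0000, 0.0347)
φ2=120.0°: virtual centre (-0.1300, 0.2252, 0.0000), radius l
S3 = (0.1600·cos240.0°, 0.1600·sin240.0°, -0.1732) = (-0.0800, -0.1386, -0.1732)
subtract pairs → two planes through P
[-0.7739 0.4503 -0.0694]·P = 0.0004;  [-0.6739 -0.2771 -0.4159]·P = -0.0116
Cramer: x(z) = 0.0099-0.3987z;  y(z) = 0.0179-0.5310z
sphere 1 gives Az²+Bz+C=0 with A=1.4409, B=0.1086, C=-0.0670;  B²−4AC=0.3982;  roots -0.2567, 0.1813;  negative root z = -0.2567
x = 0.1123, y = 0.1541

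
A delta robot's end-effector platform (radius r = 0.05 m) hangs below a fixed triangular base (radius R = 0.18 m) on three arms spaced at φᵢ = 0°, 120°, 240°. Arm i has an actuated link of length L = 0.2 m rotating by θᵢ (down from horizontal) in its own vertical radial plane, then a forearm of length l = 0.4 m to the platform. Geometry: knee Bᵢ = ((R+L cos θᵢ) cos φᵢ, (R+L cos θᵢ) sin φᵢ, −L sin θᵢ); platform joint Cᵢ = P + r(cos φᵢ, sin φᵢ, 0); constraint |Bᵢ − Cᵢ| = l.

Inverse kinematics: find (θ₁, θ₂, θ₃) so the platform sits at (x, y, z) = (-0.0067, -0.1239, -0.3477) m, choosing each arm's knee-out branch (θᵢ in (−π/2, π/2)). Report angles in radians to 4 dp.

rotate P by −φ1: (-0.0067, -0.1239, -0.3477)
  A cos θ + B sin θ = C:  0.1367·cos θ + -0.3477·sin θ = -0.0873
  θ1 = atan2(B,A) + arccos(C/0.3736) = 0.6105
rotate P by −φ2: (-0.1040, 0.0678, -0.3477)
  e−x'=0.2340;  (l²−L²−(e−x')²−y'²−z²)/2L = -0.1505
  γ=atan2(-0.3477,0.2340)=-0.9785;  ψ=arccos(-0.3592)=1.9382;  θ2=γ+ψ≈0.9597
arm 3 (φ=240.0°): x'=0.1107, y'=0.0561
  A cos θ + B sin θ = C:  0.0193·cos θ + -0.3477·sin θ = -0.0111
  √(A²+B²)=0.3482;  θ3 = -1.5152+1.6025 ≈ 0.0873

θ₁ = 0.6105, θ₂ = 0.9597, θ₃ = 0.0873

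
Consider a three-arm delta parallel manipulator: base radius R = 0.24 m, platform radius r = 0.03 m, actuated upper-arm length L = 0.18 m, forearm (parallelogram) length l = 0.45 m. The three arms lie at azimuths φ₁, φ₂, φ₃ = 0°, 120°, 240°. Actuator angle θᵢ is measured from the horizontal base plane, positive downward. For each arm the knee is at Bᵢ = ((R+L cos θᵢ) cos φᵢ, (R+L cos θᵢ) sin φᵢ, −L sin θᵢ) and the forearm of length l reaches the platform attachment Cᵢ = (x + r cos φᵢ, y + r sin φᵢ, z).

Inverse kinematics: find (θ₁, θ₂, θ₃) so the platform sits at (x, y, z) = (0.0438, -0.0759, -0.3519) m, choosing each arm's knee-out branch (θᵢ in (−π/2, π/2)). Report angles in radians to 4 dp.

rotate P by −φ1: (0.0438, -0.0759, -0.3519)
  A cos θ + B sin θ = C:  0.1662·cos θ + -0.3519·sin θ = 0.0358
  γ=atan2(-0.3519,0.1662)=-1.1296;  ψ=arccos(0.0920)=1.4787;  θ1=γ+ψ≈0.3492
rotate P by −φ2: (-0.0876, 0.0000, -0.3519)
  A=0.2976, B=-0.3519, C=(l²−L²−A²−y'²−z²)/(2L)=-0.1176
  θ2 = atan2(B,A) + arccos(C/0.4609) = 0.9599
arm 3 (φ=240.0°): x'=0.0438, y'=0.0759
  A cos θ + B sin θ = C:  0.1662·cos θ + -0.3519·sin θ = 0.0358
  √(A²+B²)=0.3892;  θ3 = -1.1296+1.4786 ≈ 0.3490

θ₁ = 0.3492, θ₂ = 0.9599, θ₃ = 0.3490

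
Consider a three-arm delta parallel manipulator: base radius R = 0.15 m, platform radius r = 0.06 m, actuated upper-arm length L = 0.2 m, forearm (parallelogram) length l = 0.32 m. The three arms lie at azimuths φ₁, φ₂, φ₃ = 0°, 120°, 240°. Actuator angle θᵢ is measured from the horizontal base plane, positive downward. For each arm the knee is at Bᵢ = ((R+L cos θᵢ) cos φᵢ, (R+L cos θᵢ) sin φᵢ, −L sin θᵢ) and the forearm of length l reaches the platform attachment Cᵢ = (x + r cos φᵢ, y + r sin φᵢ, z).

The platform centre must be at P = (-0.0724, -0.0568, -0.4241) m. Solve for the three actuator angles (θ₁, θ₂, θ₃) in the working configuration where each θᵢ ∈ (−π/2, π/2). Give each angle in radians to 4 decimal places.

θ₁ = 1.3091, θ₂ = 1.1348, θ₃ = 0.7855

φ1=0.0° → target in arm frame (-0.0724, -0.0568)
  e−x'=0.1624;  (l²−L²−(e−x')²−y'²−z²)/2L = -0.3677
  γ=atan2(-0.4241,0.1624)=-1.2051;  ψ=arccos(-0.8096)=2.5142;  θ1=γ+ψ≈1.3091
φ2=120.0° → target in arm frame (-0.0130, 0.0911)
  e−x'=0.1030;  (l²−L²−(e−x')²−y'²−z²)/2L = -0.3409
  √(A²+B²)=0.4364;  θ2 = -1.3326+2.4673 ≈ 1.1348
arm 3 (φ=240.0°): x'=0.0854, y'=-0.0343
  A cos θ + B sin θ = C:  0.0046·cos θ + -0.4241·sin θ = -0.2966
  γ=atan2(-0.4241,0.0046)=-1.5599;  ψ=arccos(-0.6994)=2.3454;  θ3=γ+ψ≈0.7855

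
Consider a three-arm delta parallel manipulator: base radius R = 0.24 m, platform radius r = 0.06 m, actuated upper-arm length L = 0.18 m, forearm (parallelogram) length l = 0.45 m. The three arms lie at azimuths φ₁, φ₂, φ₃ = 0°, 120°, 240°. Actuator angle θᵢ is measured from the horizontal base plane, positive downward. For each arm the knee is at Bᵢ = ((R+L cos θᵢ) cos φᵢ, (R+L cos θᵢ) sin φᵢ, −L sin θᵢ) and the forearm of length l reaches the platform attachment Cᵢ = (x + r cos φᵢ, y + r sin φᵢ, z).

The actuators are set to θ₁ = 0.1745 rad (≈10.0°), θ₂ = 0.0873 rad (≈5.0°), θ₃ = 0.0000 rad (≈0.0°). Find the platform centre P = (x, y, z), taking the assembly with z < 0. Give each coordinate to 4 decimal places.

S1 = (0.3573·cos0.0°, 0.3573·sin0.0°, -0.0313) = (0.3573, 0.0000, -0.0313)
S2 = (0.3593·cos120.0°, 0.3593·sin120.0°, -0.0157) = (-0.1797, 0.3112, -0.0157)
S3 = (0.3600·cos240.0°, 0.3600·sin240.0°, 0.0000) = (-0.1800, -0.3118, 0.0000)
|S₂|²−|S₁|² = 0.0007;  |S₃|²−|S₁|² = 0.0010
[-1.0738 0.6224 0.0311]·P = 0.0007;  [-1.0745 -0.6235 0.0625]·P = 0.0010
Cramer: x(z) = -0.0008+0.0436z;  y(z) = -0.0002+0.0252z
quadratic in z: (1.0025)z²+(0.0313)z+(-0.0733)=0, √Δ=0.5431 → z ∈ {-0.2865, 0.2553}; z = -0.2865 (taking z<0)
x = -0.0133, y = -0.0074

(-0.0133, -0.0074, -0.2865)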